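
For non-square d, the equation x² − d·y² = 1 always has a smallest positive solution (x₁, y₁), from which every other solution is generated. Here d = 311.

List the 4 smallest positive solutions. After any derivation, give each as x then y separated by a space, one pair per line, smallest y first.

√311 = [17; 1,1,1,2,1,…,1,1,34, …], period ℓ=16 (even) → k=15
step 0: (17, 1)  from 17·(1,0) + (0,1)
…
step 2: (35, 2)  from 1·(18,1) + (17,1)
…
step 4: (141, 8)  from 2·(53,3) + (35,2)
step 5: (194, 11)  from 1·(141,8) + (53,3)
…
step 7: (4109, 233)  from 3·(1305,74) + (194,11)
step 8: (71158, 4035)  from 17·(4109,233) + (1305,74)
…
step 10: (1376656, 78063)  from 6·(217583,12338) + (71158,4035)
step 11: (1594239, 90401)  from 1·(1376656,78063) + (217583,12338)
…
step 14: (10724507, 608131)  from 1·(6159373,349266) + (4565134,258865)
step 15: (16883880, 957397)  from 1·(10724507,608131) + (6159373,349266)
(x₁, y₁) = (16883880, 957397);  16883880² − 311·957397² = 1 ✓
k=2:  x_2 = 16883880·16883880+311·957397·957397 = 570130807708799,  y_2 = 16883880·957397+957397·16883880 = 32329152120720
k=3:  x_3 = 16883880·570130807708799+311·957397·32329152120720 = 19252040283316857636360,  y_3 = 16883880·32329152120720+957397·570130807708799 = 1091683049815963029803
k=4:  x_4 = 16883880·19252040283316857636360+311·957397·1091683049815963029803 = 650098275797375082487964044801,  y_4 = 16883880·1091683049815963029803+957397·19252040283316857636360 = 36863691222253451430108430560

16883880 957397
570130807708799 32329152120720
19252040283316857636360 1091683049815963029803
650098275797375082487964044801 36863691222253451430108430560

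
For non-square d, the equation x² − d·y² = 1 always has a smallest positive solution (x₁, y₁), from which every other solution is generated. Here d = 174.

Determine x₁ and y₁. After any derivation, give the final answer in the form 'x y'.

√174 = [13; 5,4,5,26, …], period ℓ=4 (even) → k=3
k=0  a_k=13  p_k/q_k = 13/1
k=1  a_k=5  p_k/q_k = 66/5
k=2  a_k=4  p_k/q_k = 277/21
k=3  a_k=5  p_k/q_k = 1451/110
(x₁, y₁) = (1451, 110);  1451² − 174·110² = 1 ✓

1451 110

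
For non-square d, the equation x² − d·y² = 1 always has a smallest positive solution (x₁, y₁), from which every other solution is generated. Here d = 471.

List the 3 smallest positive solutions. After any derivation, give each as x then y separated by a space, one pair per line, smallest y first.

7838695 361188
122890278606049 5662485139320
1926598824915678693415 88772987898323613612

[21; 1,2,2,1,3,…,2,1,42] for √471; ℓ=14 ⇒ convergent index 13
i=0: a=21 ⇒ p=21, q=1
…
i=2: a=2 ⇒ p=65, q=3
…
i=4: a=1 ⇒ p=217, q=10
i=5: a=3 ⇒ p=803, q=37
i=6: a=4 ⇒ p=3429, q=158
i=7: a=14 ⇒ p=48809, q=2249
i=8: a=4 ⇒ p=198665, q=9154
i=9: a=3 ⇒ p=644804, q=29711
i=10: a=1 ⇒ p=843469, q=38865
i=11: a=2 ⇒ p=2331742, q=107441
i=12: a=2 ⇒ p=5506953, q=253747
i=13: a=1 ⇒ p=7838695, q=361188
fundamental: x₁=7838695, y₁=361188  (since 61445139303025 − 471·130456771344 = 1)
n=2: (7838695,361188)∘(7838695,361188) = (7838695·7838695+471·361188·361188, 7838695·361188+361188·7838695) = (122890278606049,5662485139320)
n=3: (122890278606049,5662485139320)∘(7838695,361188) = (7838695·122890278606049+471·361188·5662485139320, 7838695·5662485139320+361188·122890278606049) = (1926598824915678693415,88772987898323613612)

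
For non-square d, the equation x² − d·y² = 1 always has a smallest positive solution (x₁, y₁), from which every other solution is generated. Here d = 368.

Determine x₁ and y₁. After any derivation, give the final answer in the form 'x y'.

d=368: √d = [19; 5,2,5,38] (ℓ=4, even), read p_3/q_3
step 0: (19, 1)  from 19·(1,0) + (0,1)
…
step 2: (211, 11)  from 2·(96,5) + (19,1)
step 3: (1151, 60)  from 5·(211,11) + (96,5)
fundamental: x₁=1151, y₁=60  (since 1324801 − 368·3600 = 1)

1151 60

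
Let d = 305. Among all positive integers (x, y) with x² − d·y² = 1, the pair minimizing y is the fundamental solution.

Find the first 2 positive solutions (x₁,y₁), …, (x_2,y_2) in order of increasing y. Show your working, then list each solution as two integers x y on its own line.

√305 = [17; 2,6,2,34, …], period ℓ=4 (even) → k=3
step 0: (17, 1)  from 17·(1,0) + (0,1)
…
step 2: (227, 13)  from 6·(35,2) + (17,1)
step 3: (489, 28)  from 2·(227,13) + (35,2)
fundamental: x₁=489, y₁=28  (since 239121 − 305·784 = 1)
n=2: (489,28)∘(489,28) = (489·489+305·28·28, 489·28+28·489) = (478241,27384)

489 28
478241 27384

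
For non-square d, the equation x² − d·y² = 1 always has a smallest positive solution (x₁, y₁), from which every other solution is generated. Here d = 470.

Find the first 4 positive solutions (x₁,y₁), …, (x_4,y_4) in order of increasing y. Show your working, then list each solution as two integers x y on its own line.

[21; 1,2,8,2,1,42] for √470; ℓ=6 ⇒ convergent index 5
k=0  a_k=21  p_k/q_k = 21/1
k=1  a_k=1  p_k/q_k = 22/1
k=2  a_k=2  p_k/q_k = 65/3
…
k=4  a_k=2  p_k/q_k = 1149/53
k=5  a_k=1  p_k/q_k = 1691/78
→ (1691, 78).  Check: 1691²=2859481, 470·78²=2859480, difference 1.
(x_2, y_2) = (1691·1691 + 470·78·78, 1691·78 + 78·1691) = (5718961, 263796)
(x_3, y_3) = (1691·5718961 + 470·78·263796, 1691·263796 + 78·5718961) = (19341524411, 892157994)
(x_4, y_4) = (1691·19341524411 + 470·78·892157994, 1691·892157994 + 78·19341524411) = (65413029839041, 3017278071912)

1691 78
5718961 263796
19341524411 892157994
65413029839041 3017278071912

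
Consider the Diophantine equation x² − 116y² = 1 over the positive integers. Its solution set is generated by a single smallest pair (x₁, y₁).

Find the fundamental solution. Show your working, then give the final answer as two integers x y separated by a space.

9801 910

d=116: √d = [10; 1,3,2,1,4,1,2,3,1,20] (ℓ=10, even), read p_9/q_9
i=0: a=10 ⇒ p=10, q=1
…
i=7: a=2 ⇒ p=2251, q=209
i=8: a=3 ⇒ p=7550, q=701
i=9: a=1 ⇒ p=9801, q=910
(x₁, y₁) = (9801, 910);  9801² − 116·910² = 1 ✓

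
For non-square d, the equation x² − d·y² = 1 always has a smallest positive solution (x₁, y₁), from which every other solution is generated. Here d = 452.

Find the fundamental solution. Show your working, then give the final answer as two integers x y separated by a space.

√452 = [21; 3,1,5,3,10,3,5,1,3,42, …], period ℓ=10 (even) → k=9
a_0=21:  p_0=21·1+0=21,  q_0=21·0+1=1
a_1=3:  p_1=3·21+1=64,  q_1=3·1+0=3
a_2=1:  p_2=1·64+21=85,  q_2=1·3+1=4
…
a_5=10:  p_5=10·1552+489=16009,  q_5=10·73+23=753
…
a_7=5:  p_7=5·49579+16009=263904,  q_7=5·2332+753=12413
a_8=1:  p_8=1·263904+49579=313483,  q_8=1·12413+2332=14745
a_9=3:  p_9=3·313483+263904=1204353,  q_9=3·14745+12413=56648
→ (1204353, 56648).  Check: 1204353²=1450466148609, 452·56648²=1450466148608, difference 1.

1204353 56648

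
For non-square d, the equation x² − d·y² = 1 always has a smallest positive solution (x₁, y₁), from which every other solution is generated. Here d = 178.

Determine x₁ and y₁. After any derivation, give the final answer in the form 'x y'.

1601 120

d=178: √d = [13; 2,1,12,1,2,26] (ℓ=6, even), read p_5/q_5
k=0  a_k=13  p_k/q_k = 13/1
k=1  a_k=2  p_k/q_k = 27/2
k=2  a_k=1  p_k/q_k = 40/3
k=3  a_k=12  p_k/q_k = 507/38
k=4  a_k=1  p_k/q_k = 547/41
k=5  a_k=2  p_k/q_k = 1601/120
→ (1601, 120).  Check: 1601²=2563201, 178·120²=2563200, difference 1.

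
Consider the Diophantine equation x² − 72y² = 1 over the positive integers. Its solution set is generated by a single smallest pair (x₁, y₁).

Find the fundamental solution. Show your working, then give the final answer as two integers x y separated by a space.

17 2

d=72: √d = [8; 2,16] (ℓ=2, even), read p_1/q_1
a_0=8:  p_0=8·1+0=8,  q_0=8·0+1=1
a_1=2:  p_1=2·8+1=17,  q_1=2·1+0=2
fundamental: x₁=17, y₁=2  (since 289 − 72·4 = 1)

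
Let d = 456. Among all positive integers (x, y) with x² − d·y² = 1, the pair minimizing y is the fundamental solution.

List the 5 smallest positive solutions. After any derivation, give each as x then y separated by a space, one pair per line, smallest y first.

1025 48
2101249 98400
4307559425 201719952
8830494720001 413525803200
18102509868442625 847727694840048

√456 = [21; 2,1,4,1,2,42, …], period ℓ=6 (even) → k=5
step 0: (21, 1)  from 21·(1,0) + (0,1)
step 1: (43, 2)  from 2·(21,1) + (1,0)
step 2: (64, 3)  from 1·(43,2) + (21,1)
step 3: (299, 14)  from 4·(64,3) + (43,2)
step 4: (363, 17)  from 1·(299,14) + (64,3)
step 5: (1025, 48)  from 2·(363,17) + (299,14)
fundamental: x₁=1025, y₁=48  (since 1050625 − 456·2304 = 1)
(1025+48√456)^2 = 2101249 + 98400√456
(1025+48√456)^3 = 4307559425 + 201719952√456
(1025+48√456)^4 = 8830494720001 + 413525803200√456
(1025+48√456)^5 = 18102509868442625 + 847727694840048√456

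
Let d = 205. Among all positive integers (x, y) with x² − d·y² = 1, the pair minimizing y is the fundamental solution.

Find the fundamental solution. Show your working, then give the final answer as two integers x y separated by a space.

[14; 3,6,1,4,1,6,3,28] for √205; ℓ=8 ⇒ convergent index 7
i=0: a=14 ⇒ p=14, q=1
…
i=2: a=6 ⇒ p=272, q=19
i=3: a=1 ⇒ p=315, q=22
i=4: a=4 ⇒ p=1532, q=107
…
i=6: a=6 ⇒ p=12614, q=881
i=7: a=3 ⇒ p=39689, q=2772
→ (39689, 2772).  Check: 39689²=1575216721, 205·2772²=1575216720, difference 1.

39689 2772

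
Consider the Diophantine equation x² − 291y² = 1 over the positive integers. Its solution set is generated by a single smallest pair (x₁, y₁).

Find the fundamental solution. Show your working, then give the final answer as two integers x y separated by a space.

[17; 17,34] for √291; ℓ=2 ⇒ convergent index 1
k=0  a_k=17  p_k/q_k = 17/1
k=1  a_k=17  p_k/q_k = 290/17
→ (290, 17).  Check: 290²=84100, 291·17²=84099, difference 1.

290 17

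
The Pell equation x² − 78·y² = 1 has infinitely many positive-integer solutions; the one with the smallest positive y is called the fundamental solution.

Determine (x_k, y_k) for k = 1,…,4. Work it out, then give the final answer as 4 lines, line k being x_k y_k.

53 6
5617 636
595349 67410
63101377 7144824

√78 = [8; 1,4,1,16, …], period ℓ=4 (even) → k=3
step 0: (8, 1)  from 8·(1,0) + (0,1)
step 1: (9, 1)  from 1·(8,1) + (1,0)
step 2: (44, 5)  from 4·(9,1) + (8,1)
step 3: (53, 6)  from 1·(44,5) + (9,1)
(x₁, y₁) = (53, 6);  53² − 78·6² = 1 ✓
(53+6√78)^2 = 5617 + 636√78
(53+6√78)^3 = 595349 + 67410√78
(53+6√78)^4 = 63101377 + 7144824√78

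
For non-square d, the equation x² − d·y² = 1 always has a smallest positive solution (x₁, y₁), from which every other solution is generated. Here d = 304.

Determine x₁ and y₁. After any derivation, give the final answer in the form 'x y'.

√304 → a₀=17, period (2,3,2,1,1,1,1,1,2,3,2,34); ℓ=12 even so k=11
step 0: (17, 1)  from 17·(1,0) + (0,1)
step 1: (35, 2)  from 2·(17,1) + (1,0)
step 2: (122, 7)  from 3·(35,2) + (17,1)
step 3: (279, 16)  from 2·(122,7) + (35,2)
step 4: (401, 23)  from 1·(279,16) + (122,7)
step 5: (680, 39)  from 1·(401,23) + (279,16)
step 6: (1081, 62)  from 1·(680,39) + (401,23)
…
step 8: (2842, 163)  from 1·(1761,101) + (1081,62)
step 9: (7445, 427)  from 2·(2842,163) + (1761,101)
step 10: (25177, 1444)  from 3·(7445,427) + (2842,163)
step 11: (57799, 3315)  from 2·(25177,1444) + (7445,427)
→ (57799, 3315).  Check: 57799²=3340724401, 304·3315²=3340724400, difference 1.

57799 3315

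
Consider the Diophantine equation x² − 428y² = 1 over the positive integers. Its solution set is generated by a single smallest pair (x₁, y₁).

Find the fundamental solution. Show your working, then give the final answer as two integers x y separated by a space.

1850887 89466

√428 → a₀=20, period (1,2,4,1,5,10,5,1,4,2,1,40); ℓ=12 even so k=11
i=0: a=20 ⇒ p=20, q=1
i=1: a=1 ⇒ p=21, q=1
i=2: a=2 ⇒ p=62, q=3
i=3: a=4 ⇒ p=269, q=13
…
i=5: a=5 ⇒ p=1924, q=93
i=6: a=10 ⇒ p=19571, q=946
i=7: a=5 ⇒ p=99779, q=4823
…
i=9: a=4 ⇒ p=577179, q=27899
i=10: a=2 ⇒ p=1273708, q=61567
i=11: a=1 ⇒ p=1850887, q=89466
fundamental: x₁=1850887, y₁=89466  (since 3425782686769 − 428·8004165156 = 1)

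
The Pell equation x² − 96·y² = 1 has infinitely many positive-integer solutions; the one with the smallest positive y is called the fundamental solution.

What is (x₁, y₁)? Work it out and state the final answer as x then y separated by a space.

49 5

√96 = [9; 1,3,1,18, …], period ℓ=4 (even) → k=3
step 0: (9, 1)  from 9·(1,0) + (0,1)
step 1: (10, 1)  from 1·(9,1) + (1,0)
step 2: (39, 4)  from 3·(10,1) + (9,1)
step 3: (49, 5)  from 1·(39,4) + (10,1)
(x₁, y₁) = (49, 5);  49² − 96·5² = 1 ✓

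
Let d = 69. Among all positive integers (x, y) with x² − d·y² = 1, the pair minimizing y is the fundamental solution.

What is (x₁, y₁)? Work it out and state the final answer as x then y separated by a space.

[8; 3,3,1,4,1,3,3,16] for √69; ℓ=8 ⇒ convergent index 7
k=0  a_k=8  p_k/q_k = 8/1
…
k=5  a_k=1  p_k/q_k = 623/75
k=6  a_k=3  p_k/q_k = 2384/287
k=7  a_k=3  p_k/q_k = 7775/936
(x₁, y₁) = (7775, 936);  7775² − 69·936² = 1 ✓

7775 936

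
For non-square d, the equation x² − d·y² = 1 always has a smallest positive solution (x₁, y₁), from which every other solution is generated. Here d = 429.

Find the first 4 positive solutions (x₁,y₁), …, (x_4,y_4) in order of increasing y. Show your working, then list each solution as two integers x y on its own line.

√429 → a₀=20, period (1,2,2,9,1,12,1,9,2,2,1,40); ℓ=12 even so k=11
step 0: (20, 1)  from 20·(1,0) + (0,1)
…
step 3: (145, 7)  from 2·(62,3) + (21,1)
step 4: (1367, 66)  from 9·(145,7) + (62,3)
step 5: (1512, 73)  from 1·(1367,66) + (145,7)
…
step 8: (208718, 10077)  from 9·(21023,1015) + (19511,942)
…
step 10: (1085636, 52415)  from 2·(438459,21169) + (208718,10077)
step 11: (1524095, 73584)  from 1·(1085636,52415) + (438459,21169)
(x₁, y₁) = (1524095, 73584);  1524095² − 429·73584² = 1 ✓
n=2: (1524095,73584)∘(1524095,73584) = (1524095·1524095+429·73584·73584, 1524095·73584+73584·1524095) = (4645731138049,224298012960)
n=3: (4645731138049,224298012960)∘(1524095,73584) = (1524095·4645731138049+429·73584·224298012960, 1524095·224298012960+73584·4645731138049) = (14161071197688057215,683702960124468816)
n=4: (14161071197688057215,683702960124468816)∘(1524095,73584) = (1524095·14161071197688057215+429·73584·683702960124468816, 1524095·683702960124468816+73584·14161071197688057215) = (43165635614076113391052801,2084056526021580302230080)

1524095 73584
4645731138049 224298012960
14161071197688057215 683702960124468816
43165635614076113391052801 2084056526021580302230080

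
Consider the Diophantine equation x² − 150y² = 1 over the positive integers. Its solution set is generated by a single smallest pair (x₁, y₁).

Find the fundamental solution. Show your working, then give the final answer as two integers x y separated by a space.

[12; 4,24] for √150; ℓ=2 ⇒ convergent index 1
a_0=12:  p_0=12·1+0=12,  q_0=12·0+1=1
a_1=4:  p_1=4·12+1=49,  q_1=4·1+0=4
→ (49, 4).  Check: 49²=2401, 150·4²=2400, difference 1.

49 4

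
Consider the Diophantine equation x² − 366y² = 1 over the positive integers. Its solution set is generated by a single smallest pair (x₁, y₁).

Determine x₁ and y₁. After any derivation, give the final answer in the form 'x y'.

907925 47458

[19; 7,1,1,1,2,12,2,1,1,1,7,38] for √366; ℓ=12 ⇒ convergent index 11
i=0: a=19 ⇒ p=19, q=1
i=1: a=7 ⇒ p=134, q=7
i=2: a=1 ⇒ p=153, q=8
…
i=4: a=1 ⇒ p=440, q=23
i=5: a=2 ⇒ p=1167, q=61
i=6: a=12 ⇒ p=14444, q=755
…
i=10: a=1 ⇒ p=119053, q=6223
i=11: a=7 ⇒ p=907925, q=47458
→ (907925, 47458).  Check: 907925²=824327805625, 366·47458²=824327805624, difference 1.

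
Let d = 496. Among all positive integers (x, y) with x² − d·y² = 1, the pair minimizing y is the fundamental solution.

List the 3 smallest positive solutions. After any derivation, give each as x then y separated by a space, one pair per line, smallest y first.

[22; 3,1,2,4,1,…,1,3,44] for √496; ℓ=16 ⇒ convergent index 15
a_0=22:  p_0=22·1+0=22,  q_0=22·0+1=1
a_1=3:  p_1=3·22+1=67,  q_1=3·1+0=3
a_2=1:  p_2=1·67+22=89,  q_2=1·3+1=4
a_3=2:  p_3=2·89+67=245,  q_3=2·4+3=11
a_4=4:  p_4=4·245+89=1069,  q_4=4·11+4=48
…
a_6=1:  p_6=1·1314+1069=2383,  q_6=1·59+48=107
…
a_8=2:  p_8=2·6080+2383=14543,  q_8=2·273+107=653
a_9=2:  p_9=2·14543+6080=35166,  q_9=2·653+273=1579
a_10=1:  p_10=1·35166+14543=49709,  q_10=1·1579+653=2232
…
a_13=2:  p_13=2·389209+84875=863293,  q_13=2·17476+3811=38763
a_14=1:  p_14=1·863293+389209=1252502,  q_14=1·38763+17476=56239
a_15=3:  p_15=3·1252502+863293=4620799,  q_15=3·56239+38763=207480
(x₁, y₁) = (4620799, 207480);  4620799² − 496·207480² = 1 ✓
(x_2, y_2) = (4620799·4620799 + 496·207480·207480, 4620799·207480 + 207480·4620799) = (42703566796801, 1917446753040)
(x_3, y_3) = (4620799·42703566796801 + 496·207480·1917446753040, 4620799·1917446753040 + 207480·42703566796801) = (394649197502177907199, 17720272078000750440)

4620799 207480
42703566796801 1917446753040
394649197502177907199 17720272078000750440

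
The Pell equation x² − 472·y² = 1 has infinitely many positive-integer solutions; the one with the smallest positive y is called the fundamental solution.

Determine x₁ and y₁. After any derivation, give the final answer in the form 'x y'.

306917 14127

√472 → a₀=21, period (1,2,1,1,1,…,2,1,42); ℓ=14 even so k=13
a_0=21:  p_0=21·1+0=21,  q_0=21·0+1=1
a_1=1:  p_1=1·21+1=22,  q_1=1·1+0=1
…
a_3=1:  p_3=1·65+22=87,  q_3=1·3+1=4
a_4=1:  p_4=1·87+65=152,  q_4=1·4+3=7
a_5=1:  p_5=1·152+87=239,  q_5=1·7+4=11
…
a_7=5:  p_7=5·1108+239=5779,  q_7=5·51+11=266
…
a_9=1:  p_9=1·24224+5779=30003,  q_9=1·1115+266=1381
a_10=1:  p_10=1·30003+24224=54227,  q_10=1·1381+1115=2496
…
a_12=2:  p_12=2·84230+54227=222687,  q_12=2·3877+2496=10250
a_13=1:  p_13=1·222687+84230=306917,  q_13=1·10250+3877=14127
→ (306917, 14127).  Check: 306917²=94198044889, 472·14127²=94198044888, difference 1.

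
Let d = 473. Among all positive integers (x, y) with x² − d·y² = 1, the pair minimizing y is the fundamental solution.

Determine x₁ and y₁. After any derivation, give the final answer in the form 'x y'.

√473 = [21; 1,2,1,42, …], period ℓ=4 (even) → k=3
a_0=21:  p_0=21·1+0=21,  q_0=21·0+1=1
…
a_2=2:  p_2=2·22+21=65,  q_2=2·1+1=3
a_3=1:  p_3=1·65+22=87,  q_3=1·3+1=4
(x₁, y₁) = (87, 4);  87² − 473·4² = 1 ✓

87 4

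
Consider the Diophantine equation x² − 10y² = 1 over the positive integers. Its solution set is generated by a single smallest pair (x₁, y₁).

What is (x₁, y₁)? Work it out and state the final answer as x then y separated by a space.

19 6

√10 = [3; 6, …], period ℓ=1 (odd) → k=1
step 0: (3, 1)  from 3·(1,0) + (0,1)
step 1: (19, 6)  from 6·(3,1) + (1,0)
fundamental: x₁=19, y₁=6  (since 361 − 10·36 = 1)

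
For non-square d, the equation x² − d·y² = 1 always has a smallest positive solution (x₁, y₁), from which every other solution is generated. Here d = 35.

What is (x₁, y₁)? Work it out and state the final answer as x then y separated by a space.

6 1

d=35: √d = [5; 1,10] (ℓ=2, even), read p_1/q_1
k=0  a_k=5  p_k/q_k = 5/1
k=1  a_k=1  p_k/q_k = 6/1
(x₁, y₁) = (6, 1);  6² − 35·1² = 1 ✓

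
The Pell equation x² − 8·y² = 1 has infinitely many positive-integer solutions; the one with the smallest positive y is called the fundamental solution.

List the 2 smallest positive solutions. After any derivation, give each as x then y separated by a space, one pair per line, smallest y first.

3 1
17 6

√8 = [2; 1,4, …], period ℓ=2 (even) → k=1
step 0: (2, 1)  from 2·(1,0) + (0,1)
step 1: (3, 1)  from 1·(2,1) + (1,0)
fundamental: x₁=3, y₁=1  (since 9 − 8·1 = 1)
k=2:  x_2 = 3·3+8·1·1 = 17,  y_2 = 3·1+1·3 = 6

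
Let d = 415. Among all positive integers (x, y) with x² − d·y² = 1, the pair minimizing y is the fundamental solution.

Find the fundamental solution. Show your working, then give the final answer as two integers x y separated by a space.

18412804 903849

d=415: √d = [20; 2,1,2,4,6,…,1,2,40] (ℓ=16, even), read p_15/q_15
step 0: (20, 1)  from 20·(1,0) + (0,1)
…
step 4: (713, 35)  from 4·(163,8) + (61,3)
…
step 9: (43534, 2137)  from 1·(33939,1666) + (9595,471)
…
step 14: (6841255, 335824)  from 1·(4730294,232201) + (2110961,103623)
step 15: (18412804, 903849)  from 2·(6841255,335824) + (4730294,232201)
(x₁, y₁) = (18412804, 903849);  18412804² − 415·903849² = 1 ✓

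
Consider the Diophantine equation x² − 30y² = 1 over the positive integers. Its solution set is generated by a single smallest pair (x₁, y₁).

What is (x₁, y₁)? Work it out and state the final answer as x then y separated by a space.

√30 → a₀=5, period (2,10); ℓ=2 even so k=1
a_0=5:  p_0=5·1+0=5,  q_0=5·0+1=1
a_1=2:  p_1=2·5+1=11,  q_1=2·1+0=2
→ (11, 2).  Check: 11²=121, 30·2²=120, difference 1.

11 2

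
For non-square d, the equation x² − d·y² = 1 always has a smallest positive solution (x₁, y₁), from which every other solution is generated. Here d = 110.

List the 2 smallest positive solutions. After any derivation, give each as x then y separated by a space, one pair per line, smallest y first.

21 2
881 84

√110 → a₀=10, period (2,20); ℓ=2 even so k=1
i=0: a=10 ⇒ p=10, q=1
i=1: a=2 ⇒ p=21, q=2
→ (21, 2).  Check: 21²=441, 110·2²=440, difference 1.
(21+2√110)^2 = 881 + 84√110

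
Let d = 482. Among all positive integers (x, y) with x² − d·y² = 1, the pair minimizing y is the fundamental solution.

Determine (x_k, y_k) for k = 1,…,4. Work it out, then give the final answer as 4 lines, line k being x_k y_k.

d=482: √d = [21; 1,20,1,42] (ℓ=4, even), read p_3/q_3
a_0=21:  p_0=21·1+0=21,  q_0=21·0+1=1
a_1=1:  p_1=1·21+1=22,  q_1=1·1+0=1
a_2=20:  p_2=20·22+21=461,  q_2=20·1+1=21
a_3=1:  p_3=1·461+22=483,  q_3=1·21+1=22
fundamental: x₁=483, y₁=22  (since 233289 − 482·484 = 1)
(x_2, y_2) = (483·483 + 482·22·22, 483·22 + 22·483) = (466577, 21252)
(x_3, y_3) = (483·466577 + 482·22·21252, 483·21252 + 22·466577) = (450712899, 20529410)
(x_4, y_4) = (483·450712899 + 482·22·20529410, 483·20529410 + 22·450712899) = (435388193857, 19831388808)

483 22
466577 21252
450712899 20529410
435388193857 19831388808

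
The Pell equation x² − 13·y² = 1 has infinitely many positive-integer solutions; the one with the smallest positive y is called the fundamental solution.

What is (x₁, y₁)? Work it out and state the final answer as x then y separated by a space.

649 180

[3; 1,1,1,1,6] for √13; ℓ=5 ⇒ convergent index 9
a_0=3:  p_0=3·1+0=3,  q_0=3·0+1=1
a_1=1:  p_1=1·3+1=4,  q_1=1·1+0=1
a_2=1:  p_2=1·4+3=7,  q_2=1·1+1=2
a_3=1:  p_3=1·7+4=11,  q_3=1·2+1=3
…
a_5=6:  p_5=6·18+11=119,  q_5=6·5+3=33
a_6=1:  p_6=1·119+18=137,  q_6=1·33+5=38
a_7=1:  p_7=1·137+119=256,  q_7=1·38+33=71
a_8=1:  p_8=1·256+137=393,  q_8=1·71+38=109
a_9=1:  p_9=1·393+256=649,  q_9=1·109+71=180
→ (649, 180).  Check: 649²=421201, 13·180²=421200, difference 1.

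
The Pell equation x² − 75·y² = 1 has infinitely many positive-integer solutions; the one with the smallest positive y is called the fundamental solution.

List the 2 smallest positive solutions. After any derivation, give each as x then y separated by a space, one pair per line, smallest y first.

d=75: √d = [8; 1,1,1,16] (ℓ=4, even), read p_3/q_3
a_0=8:  p_0=8·1+0=8,  q_0=8·0+1=1
…
a_2=1:  p_2=1·9+8=17,  q_2=1·1+1=2
a_3=1:  p_3=1·17+9=26,  q_3=1·2+1=3
fundamental: x₁=26, y₁=3  (since 676 − 75·9 = 1)
(x_2, y_2) = (26·26 + 75·3·3, 26·3 + 3·26) = (1351, 156)

26 3
1351 156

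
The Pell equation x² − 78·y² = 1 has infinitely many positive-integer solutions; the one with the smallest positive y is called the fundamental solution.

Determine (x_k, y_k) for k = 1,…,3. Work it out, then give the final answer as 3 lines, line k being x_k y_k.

√78 → a₀=8, period (1,4,1,16); ℓ=4 even so k=3
a_0=8:  p_0=8·1+0=8,  q_0=8·0+1=1
a_1=1:  p_1=1·8+1=9,  q_1=1·1+0=1
a_2=4:  p_2=4·9+8=44,  q_2=4·1+1=5
a_3=1:  p_3=1·44+9=53,  q_3=1·5+1=6
→ (53, 6).  Check: 53²=2809, 78·6²=2808, difference 1.
(x_2, y_2) = (53·53 + 78·6·6, 53·6 + 6·53) = (5617, 636)
(x_3, y_3) = (53·5617 + 78·6·636, 53·636 + 6·5617) = (595349, 67410)

53 6
5617 636
595349 67410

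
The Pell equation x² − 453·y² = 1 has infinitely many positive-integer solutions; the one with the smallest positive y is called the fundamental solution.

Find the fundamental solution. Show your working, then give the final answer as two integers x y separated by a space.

√453 → a₀=21, period (3,1,1,10,14,10,1,1,3,42); ℓ=10 even so k=9
step 0: (21, 1)  from 21·(1,0) + (0,1)
step 1: (64, 3)  from 3·(21,1) + (1,0)
step 2: (85, 4)  from 1·(64,3) + (21,1)
step 3: (149, 7)  from 1·(85,4) + (64,3)
step 4: (1575, 74)  from 10·(149,7) + (85,4)
step 5: (22199, 1043)  from 14·(1575,74) + (149,7)
…
step 8: (469329, 22051)  from 1·(245764,11547) + (223565,10504)
step 9: (1653751, 77700)  from 3·(469329,22051) + (245764,11547)
(x₁, y₁) = (1653751, 77700);  1653751² − 453·77700² = 1 ✓

1653751 77700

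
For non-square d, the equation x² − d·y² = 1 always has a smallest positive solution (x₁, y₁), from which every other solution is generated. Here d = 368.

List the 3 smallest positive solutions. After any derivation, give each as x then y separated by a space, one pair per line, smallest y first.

√368 = [19; 5,2,5,38, …], period ℓ=4 (even) → k=3
a_0=19:  p_0=19·1+0=19,  q_0=19·0+1=1
…
a_2=2:  p_2=2·96+19=211,  q_2=2·5+1=11
a_3=5:  p_3=5·211+96=1151,  q_3=5·11+5=60
(x₁, y₁) = (1151, 60);  1151² − 368·60² = 1 ✓
(1151+60√368)^2 = 2649601 + 138120√368
(1151+60√368)^3 = 6099380351 + 317952180√368

1151 60
2649601 138120
6099380351 317952180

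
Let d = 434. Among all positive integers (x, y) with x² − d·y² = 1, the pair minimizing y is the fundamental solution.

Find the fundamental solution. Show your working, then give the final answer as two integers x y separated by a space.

√434 = [20; 1,4,1,40, …], period ℓ=4 (even) → k=3
a_0=20:  p_0=20·1+0=20,  q_0=20·0+1=1
…
a_2=4:  p_2=4·21+20=104,  q_2=4·1+1=5
a_3=1:  p_3=1·104+21=125,  q_3=1·5+1=6
fundamental: x₁=125, y₁=6  (since 15625 − 434·36 = 1)

125 6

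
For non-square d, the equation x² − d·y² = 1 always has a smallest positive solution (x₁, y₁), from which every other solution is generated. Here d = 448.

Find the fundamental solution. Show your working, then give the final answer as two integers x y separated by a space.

[21; 6,42] for √448; ℓ=2 ⇒ convergent index 1
k=0  a_k=21  p_k/q_k = 21/1
k=1  a_k=6  p_k/q_k = 127/6
(x₁, y₁) = (127, 6);  127² − 448·6² = 1 ✓

127 6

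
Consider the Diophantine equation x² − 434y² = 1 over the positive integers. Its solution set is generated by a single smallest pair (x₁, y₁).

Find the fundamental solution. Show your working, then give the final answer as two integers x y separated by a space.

d=434: √d = [20; 1,4,1,40] (ℓ=4, even), read p_3/q_3
k=0  a_k=20  p_k/q_k = 20/1
k=1  a_k=1  p_k/q_k = 21/1
k=2  a_k=4  p_k/q_k = 104/5
k=3  a_k=1  p_k/q_k = 125/6
fundamental: x₁=125, y₁=6  (since 15625 − 434·36 = 1)

125 6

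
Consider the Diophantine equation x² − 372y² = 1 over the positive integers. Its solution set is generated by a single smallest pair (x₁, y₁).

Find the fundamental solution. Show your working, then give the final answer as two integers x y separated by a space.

d=372: √d = [19; 3,2,12,2,3,38] (ℓ=6, even), read p_5/q_5
i=0: a=19 ⇒ p=19, q=1
i=1: a=3 ⇒ p=58, q=3
i=2: a=2 ⇒ p=135, q=7
…
i=4: a=2 ⇒ p=3491, q=181
i=5: a=3 ⇒ p=12151, q=630
(x₁, y₁) = (12151, 630);  12151² − 372·630² = 1 ✓

12151 630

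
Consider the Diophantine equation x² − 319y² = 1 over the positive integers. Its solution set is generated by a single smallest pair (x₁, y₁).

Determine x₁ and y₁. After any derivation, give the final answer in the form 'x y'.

√319 = [17; 1,6,5,1,4,…,6,1,34, …], period ℓ=14 (even) → k=13
k=0  a_k=17  p_k/q_k = 17/1
k=1  a_k=1  p_k/q_k = 18/1
k=2  a_k=6  p_k/q_k = 125/7
k=3  a_k=5  p_k/q_k = 643/36
k=4  a_k=1  p_k/q_k = 768/43
k=5  a_k=4  p_k/q_k = 3715/208
…
k=7  a_k=1  p_k/q_k = 15628/875
k=8  a_k=3  p_k/q_k = 58797/3292
k=9  a_k=4  p_k/q_k = 250816/14043
k=10  a_k=1  p_k/q_k = 309613/17335
k=11  a_k=5  p_k/q_k = 1798881/100718
k=12  a_k=6  p_k/q_k = 11102899/621643
k=13  a_k=1  p_k/q_k = 12901780/722361
(x₁, y₁) = (12901780, 722361);  12901780² − 319·722361² = 1 ✓

12901780 722361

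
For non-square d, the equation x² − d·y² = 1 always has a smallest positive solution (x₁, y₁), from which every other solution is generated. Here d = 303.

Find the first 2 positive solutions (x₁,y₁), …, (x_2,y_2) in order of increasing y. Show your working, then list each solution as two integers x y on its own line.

2524 145
12741151 731960

√303 → a₀=17, period (2,2,5,2,2,34); ℓ=6 even so k=5
k=0  a_k=17  p_k/q_k = 17/1
…
k=3  a_k=5  p_k/q_k = 470/27
k=4  a_k=2  p_k/q_k = 1027/59
k=5  a_k=2  p_k/q_k = 2524/145
→ (2524, 145).  Check: 2524²=6370576, 303·145²=6370575, difference 1.
n=2: (2524,145)∘(2524,145) = (2524·2524+303·145·145, 2524·145+145·2524) = (12741151,731960)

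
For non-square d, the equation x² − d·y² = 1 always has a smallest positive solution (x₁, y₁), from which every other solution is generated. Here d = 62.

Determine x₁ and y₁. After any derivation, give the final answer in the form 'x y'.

63 8

[7; 1,6,1,14] for √62; ℓ=4 ⇒ convergent index 3
k=0  a_k=7  p_k/q_k = 7/1
…
k=2  a_k=6  p_k/q_k = 55/7
k=3  a_k=1  p_k/q_k = 63/8
→ (63, 8).  Check: 63²=3969, 62·8²=3968, difference 1.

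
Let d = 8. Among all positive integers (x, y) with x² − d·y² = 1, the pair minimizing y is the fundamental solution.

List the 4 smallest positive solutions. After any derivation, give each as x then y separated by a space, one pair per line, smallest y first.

d=8: √d = [2; 1,4] (ℓ=2, even), read p_1/q_1
k=0  a_k=2  p_k/q_k = 2/1
k=1  a_k=1  p_k/q_k = 3/1
→ (3, 1).  Check: 3²=9, 8·1²=8, difference 1.
n=2: (3,1)∘(3,1) = (3·3+8·1·1, 3·1+1·3) = (17,6)
n=3: (17,6)∘(3,1) = (3·17+8·1·6, 3·6+1·17) = (99,35)
n=4: (99,35)∘(3,1) = (3·99+8·1·35, 3·35+1·99) = (577,204)

3 1
17 6
99 35
577 204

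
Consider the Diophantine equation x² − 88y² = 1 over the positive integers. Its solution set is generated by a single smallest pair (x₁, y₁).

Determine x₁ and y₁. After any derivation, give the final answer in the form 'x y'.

197 21

√88 → a₀=9, period (2,1,1,1,2,18); ℓ=6 even so k=5
a_0=9:  p_0=9·1+0=9,  q_0=9·0+1=1
a_1=2:  p_1=2·9+1=19,  q_1=2·1+0=2
…
a_3=1:  p_3=1·28+19=47,  q_3=1·3+2=5
a_4=1:  p_4=1·47+28=75,  q_4=1·5+3=8
a_5=2:  p_5=2·75+47=197,  q_5=2·8+5=21
fundamental: x₁=197, y₁=21  (since 38809 − 88·441 = 1)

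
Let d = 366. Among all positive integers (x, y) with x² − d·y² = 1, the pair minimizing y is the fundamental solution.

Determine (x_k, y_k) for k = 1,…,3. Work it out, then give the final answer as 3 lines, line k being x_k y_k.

907925 47458
1648655611249 86176609300
2993711291685588725 156483795997357542

√366 = [19; 7,1,1,1,2,12,2,1,1,1,7,38, …], period ℓ=12 (even) → k=11
k=0  a_k=19  p_k/q_k = 19/1
k=1  a_k=7  p_k/q_k = 134/7
k=2  a_k=1  p_k/q_k = 153/8
k=3  a_k=1  p_k/q_k = 287/15
…
k=5  a_k=2  p_k/q_k = 1167/61
…
k=8  a_k=1  p_k/q_k = 44499/2326
k=9  a_k=1  p_k/q_k = 74554/3897
k=10  a_k=1  p_k/q_k = 119053/6223
k=11  a_k=7  p_k/q_k = 907925/47458
→ (907925, 47458).  Check: 907925²=824327805625, 366·47458²=824327805624, difference 1.
(907925+47458√366)^2 = 1648655611249 + 86176609300√366
(907925+47458√366)^3 = 2993711291685588725 + 156483795997357542√366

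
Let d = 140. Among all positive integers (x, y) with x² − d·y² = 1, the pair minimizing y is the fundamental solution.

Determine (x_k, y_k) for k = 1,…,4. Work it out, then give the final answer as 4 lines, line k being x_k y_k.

71 6
10081 852
1431431 120978
203253121 17178024

d=140: √d = [11; 1,4,1,22] (ℓ=4, even), read p_3/q_3
k=0  a_k=11  p_k/q_k = 11/1
k=1  a_k=1  p_k/q_k = 12/1
k=2  a_k=4  p_k/q_k = 59/5
k=3  a_k=1  p_k/q_k = 71/6
fundamental: x₁=71, y₁=6  (since 5041 − 140·36 = 1)
k=2:  x_2 = 71·71+140·6·6 = 10081,  y_2 = 71·6+6·71 = 852
k=3:  x_3 = 71·10081+140·6·852 = 1431431,  y_3 = 71·852+6·10081 = 120978
k=4:  x_4 = 71·1431431+140·6·120978 = 203253121,  y_4 = 71·120978+6·1431431 = 17178024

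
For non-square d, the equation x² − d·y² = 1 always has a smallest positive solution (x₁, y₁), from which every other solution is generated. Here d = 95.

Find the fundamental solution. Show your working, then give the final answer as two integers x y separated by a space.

39 4

√95 = [9; 1,2,1,18, …], period ℓ=4 (even) → k=3
step 0: (9, 1)  from 9·(1,0) + (0,1)
…
step 2: (29, 3)  from 2·(10,1) + (9,1)
step 3: (39, 4)  from 1·(29,3) + (10,1)
fundamental: x₁=39, y₁=4  (since 1521 − 95·16 = 1)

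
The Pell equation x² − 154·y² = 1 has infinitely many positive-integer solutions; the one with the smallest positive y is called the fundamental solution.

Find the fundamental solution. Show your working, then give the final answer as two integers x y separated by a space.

√154 = [12; 2,2,3,1,2,1,3,2,2,24, …], period ℓ=10 (even) → k=9
k=0  a_k=12  p_k/q_k = 12/1
…
k=3  a_k=3  p_k/q_k = 211/17
k=4  a_k=1  p_k/q_k = 273/22
…
k=7  a_k=3  p_k/q_k = 3847/310
k=8  a_k=2  p_k/q_k = 8724/703
k=9  a_k=2  p_k/q_k = 21295/1716
(x₁, y₁) = (21295, 1716);  21295² − 154·1716² = 1 ✓

21295 1716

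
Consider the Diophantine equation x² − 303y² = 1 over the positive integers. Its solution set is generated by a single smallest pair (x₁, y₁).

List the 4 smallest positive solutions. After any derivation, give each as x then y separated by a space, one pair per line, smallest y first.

2524 145
12741151 731960
64317327724 3694933935
324673857609601 18652025771920

[17; 2,2,5,2,2,34] for √303; ℓ=6 ⇒ convergent index 5
k=0  a_k=17  p_k/q_k = 17/1
…
k=4  a_k=2  p_k/q_k = 1027/59
k=5  a_k=2  p_k/q_k = 2524/145
→ (2524, 145).  Check: 2524²=6370576, 303·145²=6370575, difference 1.
k=2:  x_2 = 2524·2524+303·145·145 = 12741151,  y_2 = 2524·145+145·2524 = 731960
k=3:  x_3 = 2524·12741151+303·145·731960 = 64317327724,  y_3 = 2524·731960+145·12741151 = 3694933935
k=4:  x_4 = 2524·64317327724+303·145·3694933935 = 324673857609601,  y_4 = 2524·3694933935+145·64317327724 = 18652025771920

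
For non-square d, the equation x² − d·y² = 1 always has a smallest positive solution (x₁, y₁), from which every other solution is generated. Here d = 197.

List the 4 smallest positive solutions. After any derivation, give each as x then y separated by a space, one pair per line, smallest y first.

393 28
308897 22008
242792649 17298260
190834713217 13596410352

[14; 28] for √197; ℓ=1 ⇒ convergent index 1
a_0=14:  p_0=14·1+0=14,  q_0=14·0+1=1
a_1=28:  p_1=28·14+1=393,  q_1=28·1+0=28
→ (393, 28).  Check: 393²=154449, 197·28²=154448, difference 1.
(x_2, y_2) = (393·393 + 197·28·28, 393·28 + 28·393) = (308897, 22008)
(x_3, y_3) = (393·308897 + 197·28·22008, 393·22008 + 28·308897) = (242792649, 17298260)
(x_4, y_4) = (393·242792649 + 197·28·17298260, 393·17298260 + 28·242792649) = (190834713217, 13596410352)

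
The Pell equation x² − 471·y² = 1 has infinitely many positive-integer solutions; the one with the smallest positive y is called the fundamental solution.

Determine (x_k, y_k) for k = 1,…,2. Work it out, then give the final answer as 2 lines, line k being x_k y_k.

7838695 361188
122890278606049 5662485139320

√471 → a₀=21, period (1,2,2,1,3,…,2,1,42); ℓ=14 even so k=13
step 0: (21, 1)  from 21·(1,0) + (0,1)
step 1: (22, 1)  from 1·(21,1) + (1,0)
step 2: (65, 3)  from 2·(22,1) + (21,1)
…
step 4: (217, 10)  from 1·(152,7) + (65,3)
…
step 6: (3429, 158)  from 4·(803,37) + (217,10)
step 7: (48809, 2249)  from 14·(3429,158) + (803,37)
…
step 9: (644804, 29711)  from 3·(198665,9154) + (48809,2249)
step 10: (843469, 38865)  from 1·(644804,29711) + (198665,9154)
…
step 12: (5506953, 253747)  from 2·(2331742,107441) + (843469,38865)
step 13: (7838695, 361188)  from 1·(5506953,253747) + (2331742,107441)
→ (7838695, 361188).  Check: 7838695²=61445139303025, 471·361188²=61445139303024, difference 1.
(7838695+361188√471)^2 = 122890278606049 + 5662485139320√471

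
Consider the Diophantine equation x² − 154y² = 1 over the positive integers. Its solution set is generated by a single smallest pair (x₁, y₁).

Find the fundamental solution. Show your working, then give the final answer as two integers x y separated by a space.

21295 1716

√154 → a₀=12, period (2,2,3,1,2,1,3,2,2,24); ℓ=10 even so k=9
k=0  a_k=12  p_k/q_k = 12/1
k=1  a_k=2  p_k/q_k = 25/2
k=2  a_k=2  p_k/q_k = 62/5
k=3  a_k=3  p_k/q_k = 211/17
k=4  a_k=1  p_k/q_k = 273/22
…
k=6  a_k=1  p_k/q_k = 1030/83
…
k=8  a_k=2  p_k/q_k = 8724/703
k=9  a_k=2  p_k/q_k = 21295/1716
→ (21295, 1716).  Check: 21295²=453477025, 154·1716²=453477024, difference 1.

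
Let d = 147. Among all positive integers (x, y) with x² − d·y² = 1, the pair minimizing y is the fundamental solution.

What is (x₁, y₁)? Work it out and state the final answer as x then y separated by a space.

√147 → a₀=12, period (8,24); ℓ=2 even so k=1
i=0: a=12 ⇒ p=12, q=1
i=1: a=8 ⇒ p=97, q=8
fundamental: x₁=97, y₁=8  (since 9409 − 147·64 = 1)

97 8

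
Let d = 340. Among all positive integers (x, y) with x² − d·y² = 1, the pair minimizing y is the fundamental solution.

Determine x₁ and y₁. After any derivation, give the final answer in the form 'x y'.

√340 → a₀=18, period (2,3,1,1,1,…,3,2,36); ℓ=14 even so k=13
k=0  a_k=18  p_k/q_k = 18/1
k=1  a_k=2  p_k/q_k = 37/2
…
k=6  a_k=1  p_k/q_k = 756/41
…
k=8  a_k=1  p_k/q_k = 7265/394
k=9  a_k=1  p_k/q_k = 13774/747
…
k=12  a_k=3  p_k/q_k = 125478/6805
k=13  a_k=2  p_k/q_k = 285769/15498
fundamental: x₁=285769, y₁=15498  (since 81663921361 − 340·240188004 = 1)

285769 15498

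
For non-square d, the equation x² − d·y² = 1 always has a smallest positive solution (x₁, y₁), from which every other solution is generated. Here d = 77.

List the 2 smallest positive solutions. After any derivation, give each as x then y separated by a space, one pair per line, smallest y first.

[8; 1,3,2,3,1,16] for √77; ℓ=6 ⇒ convergent index 5
a_0=8:  p_0=8·1+0=8,  q_0=8·0+1=1
…
a_2=3:  p_2=3·9+8=35,  q_2=3·1+1=4
a_3=2:  p_3=2·35+9=79,  q_3=2·4+1=9
a_4=3:  p_4=3·79+35=272,  q_4=3·9+4=31
a_5=1:  p_5=1·272+79=351,  q_5=1·31+9=40
→ (351, 40).  Check: 351²=123201, 77·40²=123200, difference 1.
(351+40√77)^2 = 246401 + 28080√77

351 40
246401 28080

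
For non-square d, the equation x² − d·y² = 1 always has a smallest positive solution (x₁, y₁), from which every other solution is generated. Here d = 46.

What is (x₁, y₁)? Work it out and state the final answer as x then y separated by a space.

√46 → a₀=6, period (1,3,1,1,2,6,2,1,1,3,1,12); ℓ=12 even so k=11
i=0: a=6 ⇒ p=6, q=1
i=1: a=1 ⇒ p=7, q=1
i=2: a=3 ⇒ p=27, q=4
…
i=4: a=1 ⇒ p=61, q=9
i=5: a=2 ⇒ p=156, q=23
…
i=7: a=2 ⇒ p=2150, q=317
…
i=10: a=3 ⇒ p=19038, q=2807
i=11: a=1 ⇒ p=24335, q=3588
fundamental: x₁=24335, y₁=3588  (since 592192225 − 46·12873744 = 1)

24335 3588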